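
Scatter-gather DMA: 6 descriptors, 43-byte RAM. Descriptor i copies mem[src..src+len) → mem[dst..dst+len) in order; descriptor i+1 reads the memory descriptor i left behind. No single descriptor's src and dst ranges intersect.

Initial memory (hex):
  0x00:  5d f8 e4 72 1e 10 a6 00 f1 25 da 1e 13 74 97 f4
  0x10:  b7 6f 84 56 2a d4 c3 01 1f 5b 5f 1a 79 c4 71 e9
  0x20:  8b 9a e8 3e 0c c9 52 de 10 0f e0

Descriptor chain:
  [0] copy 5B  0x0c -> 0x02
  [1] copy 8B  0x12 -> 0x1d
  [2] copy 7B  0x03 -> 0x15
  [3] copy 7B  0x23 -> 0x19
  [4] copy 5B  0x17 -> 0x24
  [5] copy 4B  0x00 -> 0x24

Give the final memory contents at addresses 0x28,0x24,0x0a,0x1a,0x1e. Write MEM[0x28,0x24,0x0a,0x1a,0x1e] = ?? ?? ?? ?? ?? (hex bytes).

MEM[0x28,0x24,0x0a,0x1a,0x1e] = c9 5d da 5b 10

#0 dst[0x02+5] := {0x13,0x74,0x97,0xf4,0xb7}
#1 dst[0x1d+8] := {0x84,0x56,0x2a,0xd4,0xc3,0x01,0x1f,0x5b}
#2 dst[0x15+7] := {0x74,0x97,0xf4,0xb7,0x00,0xf1,0x25}
#3 dst[0x19+7] := {0x1f,0x5b,0xc9,0x52,0xde,0x10,0x0f}
#4 dst[0x24+5] := {0xf4,0xb7,0x1f,0x5b,0xc9}
#5 dst[0x24+4] := {0x5d,0xf8,0x13,0x74}
query mem[0x28]=0xc9, mem[0x24]=0x5d, mem[0x0a]=0xda, mem[0x1a]=0x5b, mem[0x1e]=0x10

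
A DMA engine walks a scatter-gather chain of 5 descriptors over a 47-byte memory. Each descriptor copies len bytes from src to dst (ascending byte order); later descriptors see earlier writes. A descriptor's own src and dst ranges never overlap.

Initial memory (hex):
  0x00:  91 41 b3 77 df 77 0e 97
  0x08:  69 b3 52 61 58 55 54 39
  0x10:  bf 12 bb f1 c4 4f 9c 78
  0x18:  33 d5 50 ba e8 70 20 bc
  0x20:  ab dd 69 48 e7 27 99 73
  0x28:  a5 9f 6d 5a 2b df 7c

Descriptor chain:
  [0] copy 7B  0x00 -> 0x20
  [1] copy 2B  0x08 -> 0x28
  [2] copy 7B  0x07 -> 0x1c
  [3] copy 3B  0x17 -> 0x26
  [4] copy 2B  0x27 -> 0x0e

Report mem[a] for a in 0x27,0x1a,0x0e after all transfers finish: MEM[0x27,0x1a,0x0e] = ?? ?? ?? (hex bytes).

MEM[0x27,0x1a,0x0e] = 33 50 33

[0] 0x00->0x20 len=7 : 91 41 b3 77 df 77 0e
[1] 0x08->0x28 len=2 : 69 b3
[2] 0x07->0x1c len=7 : 97 69 b3 52 61 58 55
[3] 0x17->0x26 len=3 : 78 33 d5
[4] 0x27->0x0e len=2 : 33 d5
query mem[0x27]=0x33, mem[0x1a]=0x50, mem[0x0e]=0x33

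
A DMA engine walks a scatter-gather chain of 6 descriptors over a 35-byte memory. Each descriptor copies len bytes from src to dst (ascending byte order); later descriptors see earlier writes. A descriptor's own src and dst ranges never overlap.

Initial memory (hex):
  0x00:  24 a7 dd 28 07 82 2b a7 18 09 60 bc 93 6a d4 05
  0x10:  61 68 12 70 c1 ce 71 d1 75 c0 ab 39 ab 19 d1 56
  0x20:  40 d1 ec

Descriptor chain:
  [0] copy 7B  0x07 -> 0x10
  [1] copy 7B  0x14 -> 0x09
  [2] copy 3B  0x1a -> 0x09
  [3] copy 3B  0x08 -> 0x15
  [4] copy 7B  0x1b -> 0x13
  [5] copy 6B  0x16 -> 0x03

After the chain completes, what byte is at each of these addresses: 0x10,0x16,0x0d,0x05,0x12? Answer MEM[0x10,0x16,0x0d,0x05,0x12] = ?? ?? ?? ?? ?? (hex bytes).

D0: mem[0x10..0x16] <- [a7 18 09 60 bc 93 6a]
D1: mem[0x09..0x0f] <- [bc 93 6a d1 75 c0 ab]
D2: mem[0x09..0x0b] <- [ab 39 ab]
D3: mem[0x15..0x17] <- [18 ab 39]
D4: mem[0x13..0x19] <- [39 ab 19 d1 56 40 d1]
D5: mem[0x03..0x08] <- [d1 56 40 d1 ab 39]
query mem[0x10]=0xa7, mem[0x16]=0xd1, mem[0x0d]=0x75, mem[0x05]=0x40, mem[0x12]=0x09

MEM[0x10,0x16,0x0d,0x05,0x12] = a7 d1 75 40 09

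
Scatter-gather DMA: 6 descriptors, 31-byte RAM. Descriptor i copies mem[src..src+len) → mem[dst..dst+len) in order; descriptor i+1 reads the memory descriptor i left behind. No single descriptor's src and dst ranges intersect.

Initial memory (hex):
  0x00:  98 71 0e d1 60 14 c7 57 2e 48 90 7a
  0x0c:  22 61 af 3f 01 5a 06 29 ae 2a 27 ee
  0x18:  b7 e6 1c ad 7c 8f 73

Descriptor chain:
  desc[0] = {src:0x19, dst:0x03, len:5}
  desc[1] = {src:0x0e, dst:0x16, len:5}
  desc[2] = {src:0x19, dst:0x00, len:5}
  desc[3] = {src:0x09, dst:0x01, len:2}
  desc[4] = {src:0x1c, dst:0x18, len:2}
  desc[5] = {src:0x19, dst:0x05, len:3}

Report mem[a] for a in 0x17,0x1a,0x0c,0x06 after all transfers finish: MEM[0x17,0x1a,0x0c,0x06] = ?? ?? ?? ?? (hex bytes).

  after D0: wrote 5B at 0x03 = e61cad7c8f
  after D1: wrote 5B at 0x16 = af3f015a06
  after D2: wrote 5B at 0x00 = 5a06ad7c8f
  after D3: wrote 2B at 0x01 = 4890
  after D4: wrote 2B at 0x18 = 7c8f
  after D5: wrote 3B at 0x05 = 8f06ad
query mem[0x17]=0x3f, mem[0x1a]=0x06, mem[0x0c]=0x22, mem[0x06]=0x06

MEM[0x17,0x1a,0x0c,0x06] = 3f 06 22 06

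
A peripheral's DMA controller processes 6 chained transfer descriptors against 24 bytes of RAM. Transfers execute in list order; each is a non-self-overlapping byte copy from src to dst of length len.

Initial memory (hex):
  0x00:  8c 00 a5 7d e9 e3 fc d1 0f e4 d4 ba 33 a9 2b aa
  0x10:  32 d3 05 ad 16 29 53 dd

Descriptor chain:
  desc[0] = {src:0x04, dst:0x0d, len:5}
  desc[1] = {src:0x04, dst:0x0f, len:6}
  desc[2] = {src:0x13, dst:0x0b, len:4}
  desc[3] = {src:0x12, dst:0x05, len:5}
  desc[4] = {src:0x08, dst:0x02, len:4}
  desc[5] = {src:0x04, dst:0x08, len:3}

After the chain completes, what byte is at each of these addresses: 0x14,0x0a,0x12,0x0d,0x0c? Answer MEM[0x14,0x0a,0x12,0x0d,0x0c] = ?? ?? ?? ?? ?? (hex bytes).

MEM[0x14,0x0a,0x12,0x0d,0x0c] = e4 0f d1 29 e4

#0 dst[0x0d+5] := {0xe9,0xe3,0xfc,0xd1,0x0f}
#1 dst[0x0f+6] := {0xe9,0xe3,0xfc,0xd1,0x0f,0xe4}
#2 dst[0x0b+4] := {0x0f,0xe4,0x29,0x53}
#3 dst[0x05+5] := {0xd1,0x0f,0xe4,0x29,0x53}
#4 dst[0x02+4] := {0x29,0x53,0xd4,0x0f}
#5 dst[0x08+3] := {0xd4,0x0f,0x0f}
query mem[0x14]=0xe4, mem[0x0a]=0x0f, mem[0x12]=0xd1, mem[0x0d]=0x29, mem[0x0c]=0xe4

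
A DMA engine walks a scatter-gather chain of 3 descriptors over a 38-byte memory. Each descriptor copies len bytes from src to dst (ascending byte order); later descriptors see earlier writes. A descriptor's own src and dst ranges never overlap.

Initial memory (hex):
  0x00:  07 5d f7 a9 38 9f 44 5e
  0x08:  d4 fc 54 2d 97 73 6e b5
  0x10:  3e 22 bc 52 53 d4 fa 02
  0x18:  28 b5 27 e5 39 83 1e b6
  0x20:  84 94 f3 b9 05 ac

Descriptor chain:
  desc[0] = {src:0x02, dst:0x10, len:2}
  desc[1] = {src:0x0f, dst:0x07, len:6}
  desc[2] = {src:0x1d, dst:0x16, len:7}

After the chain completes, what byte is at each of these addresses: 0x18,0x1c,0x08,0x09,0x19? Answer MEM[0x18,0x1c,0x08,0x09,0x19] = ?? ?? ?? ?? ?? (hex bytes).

  after D0: wrote 2B at 0x10 = f7a9
  after D1: wrote 6B at 0x07 = b5f7a9bc5253
  after D2: wrote 7B at 0x16 = 831eb68494f3b9
query mem[0x18]=0xb6, mem[0x1c]=0xb9, mem[0x08]=0xf7, mem[0x09]=0xa9, mem[0x19]=0x84

MEM[0x18,0x1c,0x08,0x09,0x19] = b6 b9 f7 a9 84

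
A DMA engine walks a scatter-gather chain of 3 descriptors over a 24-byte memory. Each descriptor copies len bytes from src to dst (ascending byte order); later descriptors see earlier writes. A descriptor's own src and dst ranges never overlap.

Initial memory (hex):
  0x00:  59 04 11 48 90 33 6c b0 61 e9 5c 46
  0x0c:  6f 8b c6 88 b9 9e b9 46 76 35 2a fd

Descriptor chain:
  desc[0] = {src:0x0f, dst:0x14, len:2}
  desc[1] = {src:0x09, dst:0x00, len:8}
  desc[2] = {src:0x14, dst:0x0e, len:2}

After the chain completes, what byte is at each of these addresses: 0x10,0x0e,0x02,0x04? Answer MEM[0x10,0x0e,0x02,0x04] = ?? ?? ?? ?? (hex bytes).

MEM[0x10,0x0e,0x02,0x04] = b9 88 46 8b

D0: mem[0x14..0x15] <- [88 b9]
D1: mem[0x00..0x07] <- [e9 5c 46 6f 8b c6 88 b9]
D2: mem[0x0e..0x0f] <- [88 b9]
query mem[0x10]=0xb9, mem[0x0e]=0x88, mem[0x02]=0x46, mem[0x04]=0x8b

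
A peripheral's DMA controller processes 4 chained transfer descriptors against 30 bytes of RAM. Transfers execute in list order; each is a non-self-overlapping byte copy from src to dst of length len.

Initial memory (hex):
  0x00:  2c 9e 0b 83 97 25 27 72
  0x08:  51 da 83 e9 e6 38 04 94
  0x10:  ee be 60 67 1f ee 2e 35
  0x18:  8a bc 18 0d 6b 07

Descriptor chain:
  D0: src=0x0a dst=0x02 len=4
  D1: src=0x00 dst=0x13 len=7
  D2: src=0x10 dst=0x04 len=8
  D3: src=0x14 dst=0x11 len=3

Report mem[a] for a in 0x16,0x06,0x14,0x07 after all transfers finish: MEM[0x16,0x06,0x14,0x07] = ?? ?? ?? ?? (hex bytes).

  after D0: wrote 4B at 0x02 = 83e9e638
  after D1: wrote 7B at 0x13 = 2c9e83e9e63827
  after D2: wrote 8B at 0x04 = eebe602c9e83e9e6
  after D3: wrote 3B at 0x11 = 9e83e9
query mem[0x16]=0xe9, mem[0x06]=0x60, mem[0x14]=0x9e, mem[0x07]=0x2c

MEM[0x16,0x06,0x14,0x07] = e9 60 9e 2c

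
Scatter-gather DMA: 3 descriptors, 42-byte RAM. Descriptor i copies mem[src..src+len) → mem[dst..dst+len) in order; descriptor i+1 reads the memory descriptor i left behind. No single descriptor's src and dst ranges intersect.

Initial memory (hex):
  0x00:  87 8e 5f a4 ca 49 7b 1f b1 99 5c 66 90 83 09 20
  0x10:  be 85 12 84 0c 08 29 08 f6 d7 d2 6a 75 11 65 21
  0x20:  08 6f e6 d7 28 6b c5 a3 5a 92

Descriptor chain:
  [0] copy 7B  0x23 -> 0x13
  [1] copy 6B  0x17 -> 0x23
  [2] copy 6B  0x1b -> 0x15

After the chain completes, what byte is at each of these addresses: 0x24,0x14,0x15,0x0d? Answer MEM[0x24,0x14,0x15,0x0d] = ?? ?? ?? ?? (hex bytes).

D0: mem[0x13..0x19] <- [d7 28 6b c5 a3 5a 92]
D1: mem[0x23..0x28] <- [a3 5a 92 d2 6a 75]
D2: mem[0x15..0x1a] <- [6a 75 11 65 21 08]
query mem[0x24]=0x5a, mem[0x14]=0x28, mem[0x15]=0x6a, mem[0x0d]=0x83

MEM[0x24,0x14,0x15,0x0d] = 5a 28 6a 83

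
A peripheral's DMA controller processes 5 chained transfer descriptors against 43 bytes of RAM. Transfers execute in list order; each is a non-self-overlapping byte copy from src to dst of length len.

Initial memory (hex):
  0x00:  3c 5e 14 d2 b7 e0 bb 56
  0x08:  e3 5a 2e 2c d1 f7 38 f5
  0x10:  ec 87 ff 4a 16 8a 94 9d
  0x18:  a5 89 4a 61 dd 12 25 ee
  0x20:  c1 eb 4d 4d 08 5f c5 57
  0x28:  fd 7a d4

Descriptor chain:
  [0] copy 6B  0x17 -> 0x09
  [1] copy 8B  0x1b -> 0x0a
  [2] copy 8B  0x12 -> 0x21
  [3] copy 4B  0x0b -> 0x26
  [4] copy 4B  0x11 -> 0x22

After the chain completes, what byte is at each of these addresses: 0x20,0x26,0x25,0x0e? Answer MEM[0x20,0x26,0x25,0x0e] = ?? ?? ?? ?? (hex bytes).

MEM[0x20,0x26,0x25,0x0e] = c1 dd 16 ee

#0 dst[0x09+6] := {0x9d,0xa5,0x89,0x4a,0x61,0xdd}
#1 dst[0x0a+8] := {0x61,0xdd,0x12,0x25,0xee,0xc1,0xeb,0x4d}
#2 dst[0x21+8] := {0xff,0x4a,0x16,0x8a,0x94,0x9d,0xa5,0x89}
#3 dst[0x26+4] := {0xdd,0x12,0x25,0xee}
#4 dst[0x22+4] := {0x4d,0xff,0x4a,0x16}
query mem[0x20]=0xc1, mem[0x26]=0xdd, mem[0x25]=0x16, mem[0x0e]=0xee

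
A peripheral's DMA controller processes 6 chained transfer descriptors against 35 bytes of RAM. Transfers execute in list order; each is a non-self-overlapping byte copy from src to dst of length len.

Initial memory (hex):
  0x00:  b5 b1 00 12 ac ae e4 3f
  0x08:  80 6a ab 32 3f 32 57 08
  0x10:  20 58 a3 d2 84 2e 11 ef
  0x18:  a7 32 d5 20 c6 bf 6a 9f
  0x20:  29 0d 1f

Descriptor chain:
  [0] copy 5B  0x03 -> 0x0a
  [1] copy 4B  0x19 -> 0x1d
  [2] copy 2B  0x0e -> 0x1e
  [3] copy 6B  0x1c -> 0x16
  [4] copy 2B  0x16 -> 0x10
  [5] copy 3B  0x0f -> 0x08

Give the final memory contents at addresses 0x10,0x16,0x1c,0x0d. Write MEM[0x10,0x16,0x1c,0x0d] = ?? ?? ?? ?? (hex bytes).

MEM[0x10,0x16,0x1c,0x0d] = c6 c6 c6 e4

#0 dst[0x0a+5] := {0x12,0xac,0xae,0xe4,0x3f}
#1 dst[0x1d+4] := {0x32,0xd5,0x20,0xc6}
#2 dst[0x1e+2] := {0x3f,0x08}
#3 dst[0x16+6] := {0xc6,0x32,0x3f,0x08,0xc6,0x0d}
#4 dst[0x10+2] := {0xc6,0x32}
#5 dst[0x08+3] := {0x08,0xc6,0x32}
query mem[0x10]=0xc6, mem[0x16]=0xc6, mem[0x1c]=0xc6, mem[0x0d]=0xe4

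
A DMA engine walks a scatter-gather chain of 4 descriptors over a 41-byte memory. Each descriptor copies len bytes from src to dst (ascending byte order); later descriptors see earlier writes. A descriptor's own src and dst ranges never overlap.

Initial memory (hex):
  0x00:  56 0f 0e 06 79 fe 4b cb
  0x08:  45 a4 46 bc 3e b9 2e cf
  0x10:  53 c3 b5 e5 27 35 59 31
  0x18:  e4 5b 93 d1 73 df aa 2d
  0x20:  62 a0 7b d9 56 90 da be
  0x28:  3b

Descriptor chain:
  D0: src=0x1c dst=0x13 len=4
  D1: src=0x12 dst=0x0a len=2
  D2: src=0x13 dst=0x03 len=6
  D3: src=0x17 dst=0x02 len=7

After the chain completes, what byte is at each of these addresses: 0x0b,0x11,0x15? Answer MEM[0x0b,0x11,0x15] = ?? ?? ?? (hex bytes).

D0: mem[0x13..0x16] <- [73 df aa 2d]
D1: mem[0x0a..0x0b] <- [b5 73]
D2: mem[0x03..0x08] <- [73 df aa 2d 31 e4]
D3: mem[0x02..0x08] <- [31 e4 5b 93 d1 73 df]
query mem[0x0b]=0x73, mem[0x11]=0xc3, mem[0x15]=0xaa

MEM[0x0b,0x11,0x15] = 73 c3 aa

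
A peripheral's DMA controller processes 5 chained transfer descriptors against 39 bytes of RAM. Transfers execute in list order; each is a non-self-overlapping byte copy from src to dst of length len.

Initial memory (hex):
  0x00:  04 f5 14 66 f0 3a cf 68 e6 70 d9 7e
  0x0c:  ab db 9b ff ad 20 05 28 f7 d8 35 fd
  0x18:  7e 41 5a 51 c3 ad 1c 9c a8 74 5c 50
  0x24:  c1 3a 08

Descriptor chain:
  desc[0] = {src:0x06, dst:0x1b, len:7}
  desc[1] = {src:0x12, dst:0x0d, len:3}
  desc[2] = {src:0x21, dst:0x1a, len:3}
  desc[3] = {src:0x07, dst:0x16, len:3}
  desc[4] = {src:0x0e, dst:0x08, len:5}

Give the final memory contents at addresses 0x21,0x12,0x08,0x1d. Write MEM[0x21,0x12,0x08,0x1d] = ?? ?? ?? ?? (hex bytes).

  after D0: wrote 7B at 0x1b = cf68e670d97eab
  after D1: wrote 3B at 0x0d = 0528f7
  after D2: wrote 3B at 0x1a = ab5c50
  after D3: wrote 3B at 0x16 = 68e670
  after D4: wrote 5B at 0x08 = 28f7ad2005
query mem[0x21]=0xab, mem[0x12]=0x05, mem[0x08]=0x28, mem[0x1d]=0xe6

MEM[0x21,0x12,0x08,0x1d] = ab 05 28 e6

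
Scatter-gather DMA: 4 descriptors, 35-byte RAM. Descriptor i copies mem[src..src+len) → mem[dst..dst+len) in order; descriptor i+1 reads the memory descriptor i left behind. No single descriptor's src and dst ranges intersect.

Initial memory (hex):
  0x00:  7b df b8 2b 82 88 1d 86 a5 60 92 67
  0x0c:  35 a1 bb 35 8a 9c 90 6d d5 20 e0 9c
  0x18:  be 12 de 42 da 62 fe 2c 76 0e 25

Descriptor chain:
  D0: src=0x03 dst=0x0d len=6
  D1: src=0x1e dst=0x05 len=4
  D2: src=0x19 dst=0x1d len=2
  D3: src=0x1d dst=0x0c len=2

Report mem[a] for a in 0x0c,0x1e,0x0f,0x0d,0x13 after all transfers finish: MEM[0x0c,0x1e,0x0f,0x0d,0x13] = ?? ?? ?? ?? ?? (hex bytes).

MEM[0x0c,0x1e,0x0f,0x0d,0x13] = 12 de 88 de 6d

  after D0: wrote 6B at 0x0d = 2b82881d86a5
  after D1: wrote 4B at 0x05 = fe2c760e
  after D2: wrote 2B at 0x1d = 12de
  after D3: wrote 2B at 0x0c = 12de
query mem[0x0c]=0x12, mem[0x1e]=0xde, mem[0x0f]=0x88, mem[0x0d]=0xde, mem[0x13]=0x6d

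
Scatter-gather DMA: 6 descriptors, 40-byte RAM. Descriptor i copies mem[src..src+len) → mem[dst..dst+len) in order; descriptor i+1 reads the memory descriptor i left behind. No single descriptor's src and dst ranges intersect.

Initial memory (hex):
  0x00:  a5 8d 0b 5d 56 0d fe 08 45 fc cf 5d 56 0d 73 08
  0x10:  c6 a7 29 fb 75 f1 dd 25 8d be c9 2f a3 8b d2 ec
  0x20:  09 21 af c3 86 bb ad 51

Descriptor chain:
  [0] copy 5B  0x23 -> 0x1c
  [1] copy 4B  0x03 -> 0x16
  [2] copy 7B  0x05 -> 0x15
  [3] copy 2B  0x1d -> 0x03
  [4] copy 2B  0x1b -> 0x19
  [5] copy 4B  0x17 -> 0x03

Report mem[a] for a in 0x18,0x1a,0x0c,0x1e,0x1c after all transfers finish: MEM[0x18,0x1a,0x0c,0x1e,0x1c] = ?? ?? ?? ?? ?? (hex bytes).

MEM[0x18,0x1a,0x0c,0x1e,0x1c] = 45 c3 56 bb c3

#0 dst[0x1c+5] := {0xc3,0x86,0xbb,0xad,0x51}
#1 dst[0x16+4] := {0x5d,0x56,0x0d,0xfe}
#2 dst[0x15+7] := {0x0d,0xfe,0x08,0x45,0xfc,0xcf,0x5d}
#3 dst[0x03+2] := {0x86,0xbb}
#4 dst[0x19+2] := {0x5d,0xc3}
#5 dst[0x03+4] := {0x08,0x45,0x5d,0xc3}
query mem[0x18]=0x45, mem[0x1a]=0xc3, mem[0x0c]=0x56, mem[0x1e]=0xbb, mem[0x1c]=0xc3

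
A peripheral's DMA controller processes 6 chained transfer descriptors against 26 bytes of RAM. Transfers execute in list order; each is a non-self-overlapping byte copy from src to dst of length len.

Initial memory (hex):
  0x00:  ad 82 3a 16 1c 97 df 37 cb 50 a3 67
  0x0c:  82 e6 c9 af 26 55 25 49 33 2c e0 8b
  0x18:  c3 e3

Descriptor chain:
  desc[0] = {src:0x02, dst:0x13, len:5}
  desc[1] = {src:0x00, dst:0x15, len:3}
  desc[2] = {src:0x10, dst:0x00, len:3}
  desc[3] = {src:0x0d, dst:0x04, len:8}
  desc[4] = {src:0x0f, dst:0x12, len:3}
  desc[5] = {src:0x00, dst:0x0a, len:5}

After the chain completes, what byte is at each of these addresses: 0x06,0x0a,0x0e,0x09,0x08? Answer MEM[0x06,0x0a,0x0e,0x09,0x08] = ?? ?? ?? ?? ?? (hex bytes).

MEM[0x06,0x0a,0x0e,0x09,0x08] = af 26 e6 25 55

  after D0: wrote 5B at 0x13 = 3a161c97df
  after D1: wrote 3B at 0x15 = ad823a
  after D2: wrote 3B at 0x00 = 265525
  after D3: wrote 8B at 0x04 = e6c9af2655253a16
  after D4: wrote 3B at 0x12 = af2655
  after D5: wrote 5B at 0x0a = 26552516e6
query mem[0x06]=0xaf, mem[0x0a]=0x26, mem[0x0e]=0xe6, mem[0x09]=0x25, mem[0x08]=0x55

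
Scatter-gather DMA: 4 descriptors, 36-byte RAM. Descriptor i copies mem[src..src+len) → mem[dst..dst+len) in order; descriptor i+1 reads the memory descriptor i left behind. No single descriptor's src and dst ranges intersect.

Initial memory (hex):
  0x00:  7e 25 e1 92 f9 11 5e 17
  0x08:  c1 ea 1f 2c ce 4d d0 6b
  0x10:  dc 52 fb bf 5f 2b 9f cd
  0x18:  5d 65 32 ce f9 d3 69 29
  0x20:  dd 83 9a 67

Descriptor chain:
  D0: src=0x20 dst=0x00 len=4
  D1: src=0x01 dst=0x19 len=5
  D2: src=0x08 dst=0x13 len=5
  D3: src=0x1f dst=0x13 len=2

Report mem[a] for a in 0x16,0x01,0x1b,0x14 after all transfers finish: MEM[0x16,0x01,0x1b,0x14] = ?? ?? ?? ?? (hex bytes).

MEM[0x16,0x01,0x1b,0x14] = 2c 83 67 dd

  after D0: wrote 4B at 0x00 = dd839a67
  after D1: wrote 5B at 0x19 = 839a67f911
  after D2: wrote 5B at 0x13 = c1ea1f2cce
  after D3: wrote 2B at 0x13 = 29dd
query mem[0x16]=0x2c, mem[0x01]=0x83, mem[0x1b]=0x67, mem[0x14]=0xdd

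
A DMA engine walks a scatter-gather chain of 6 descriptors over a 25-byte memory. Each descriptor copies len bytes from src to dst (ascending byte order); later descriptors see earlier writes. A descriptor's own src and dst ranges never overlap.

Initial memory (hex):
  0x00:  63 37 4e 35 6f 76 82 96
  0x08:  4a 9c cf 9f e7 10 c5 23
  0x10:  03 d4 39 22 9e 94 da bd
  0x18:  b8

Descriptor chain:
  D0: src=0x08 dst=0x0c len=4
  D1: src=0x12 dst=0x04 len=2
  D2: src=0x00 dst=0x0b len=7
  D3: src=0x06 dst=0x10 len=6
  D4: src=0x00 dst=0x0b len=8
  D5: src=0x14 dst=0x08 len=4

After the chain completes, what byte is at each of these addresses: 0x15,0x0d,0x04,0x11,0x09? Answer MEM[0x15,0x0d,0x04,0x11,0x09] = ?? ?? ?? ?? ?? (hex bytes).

MEM[0x15,0x0d,0x04,0x11,0x09] = 63 4e 39 82 63

D0: mem[0x0c..0x0f] <- [4a 9c cf 9f]
D1: mem[0x04..0x05] <- [39 22]
D2: mem[0x0b..0x11] <- [63 37 4e 35 39 22 82]
D3: mem[0x10..0x15] <- [82 96 4a 9c cf 63]
D4: mem[0x0b..0x12] <- [63 37 4e 35 39 22 82 96]
D5: mem[0x08..0x0b] <- [cf 63 da bd]
query mem[0x15]=0x63, mem[0x0d]=0x4e, mem[0x04]=0x39, mem[0x11]=0x82, mem[0x09]=0x63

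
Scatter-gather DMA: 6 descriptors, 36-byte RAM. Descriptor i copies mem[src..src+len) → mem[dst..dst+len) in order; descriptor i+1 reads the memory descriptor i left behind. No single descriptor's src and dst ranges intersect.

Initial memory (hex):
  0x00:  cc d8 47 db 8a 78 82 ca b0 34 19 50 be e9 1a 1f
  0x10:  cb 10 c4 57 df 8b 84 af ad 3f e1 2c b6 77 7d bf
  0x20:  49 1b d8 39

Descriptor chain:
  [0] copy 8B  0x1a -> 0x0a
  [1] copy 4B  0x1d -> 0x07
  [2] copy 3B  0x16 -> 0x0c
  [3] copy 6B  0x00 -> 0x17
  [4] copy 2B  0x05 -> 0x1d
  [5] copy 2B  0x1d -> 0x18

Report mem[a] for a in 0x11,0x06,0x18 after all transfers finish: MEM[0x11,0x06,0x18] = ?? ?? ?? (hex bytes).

#0 dst[0x0a+8] := {0xe1,0x2c,0xb6,0x77,0x7d,0xbf,0x49,0x1b}
#1 dst[0x07+4] := {0x77,0x7d,0xbf,0x49}
#2 dst[0x0c+3] := {0x84,0xaf,0xad}
#3 dst[0x17+6] := {0xcc,0xd8,0x47,0xdb,0x8a,0x78}
#4 dst[0x1d+2] := {0x78,0x82}
#5 dst[0x18+2] := {0x78,0x82}
query mem[0x11]=0x1b, mem[0x06]=0x82, mem[0x18]=0x78

MEM[0x11,0x06,0x18] = 1b 82 78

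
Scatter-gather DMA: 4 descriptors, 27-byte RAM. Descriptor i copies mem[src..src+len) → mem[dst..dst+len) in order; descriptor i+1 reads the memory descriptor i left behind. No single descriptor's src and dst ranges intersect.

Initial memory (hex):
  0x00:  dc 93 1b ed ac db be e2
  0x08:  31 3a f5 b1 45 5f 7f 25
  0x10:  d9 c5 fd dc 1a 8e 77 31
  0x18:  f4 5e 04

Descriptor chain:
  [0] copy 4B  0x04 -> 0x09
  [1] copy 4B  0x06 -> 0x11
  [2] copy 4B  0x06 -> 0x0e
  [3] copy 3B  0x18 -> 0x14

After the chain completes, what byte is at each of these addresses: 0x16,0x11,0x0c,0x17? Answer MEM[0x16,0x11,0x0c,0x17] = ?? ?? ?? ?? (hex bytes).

MEM[0x16,0x11,0x0c,0x17] = 04 ac e2 31

#0 dst[0x09+4] := {0xac,0xdb,0xbe,0xe2}
#1 dst[0x11+4] := {0xbe,0xe2,0x31,0xac}
#2 dst[0x0e+4] := {0xbe,0xe2,0x31,0xac}
#3 dst[0x14+3] := {0xf4,0x5e,0x04}
query mem[0x16]=0x04, mem[0x11]=0xac, mem[0x0c]=0xe2, mem[0x17]=0x31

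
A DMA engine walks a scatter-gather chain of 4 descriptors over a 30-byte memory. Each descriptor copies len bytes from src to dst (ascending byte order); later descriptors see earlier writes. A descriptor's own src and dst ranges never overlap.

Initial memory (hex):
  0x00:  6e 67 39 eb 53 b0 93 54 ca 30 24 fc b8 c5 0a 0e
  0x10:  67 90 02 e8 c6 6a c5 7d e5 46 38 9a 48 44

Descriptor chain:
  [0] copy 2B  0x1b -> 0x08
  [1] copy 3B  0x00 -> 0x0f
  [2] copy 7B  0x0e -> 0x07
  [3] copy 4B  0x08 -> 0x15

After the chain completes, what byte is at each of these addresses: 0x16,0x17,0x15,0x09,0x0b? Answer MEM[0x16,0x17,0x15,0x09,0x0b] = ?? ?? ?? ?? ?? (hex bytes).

MEM[0x16,0x17,0x15,0x09,0x0b] = 67 39 6e 67 02

#0 dst[0x08+2] := {0x9a,0x48}
#1 dst[0x0f+3] := {0x6e,0x67,0x39}
#2 dst[0x07+7] := {0x0a,0x6e,0x67,0x39,0x02,0xe8,0xc6}
#3 dst[0x15+4] := {0x6e,0x67,0x39,0x02}
query mem[0x16]=0x67, mem[0x17]=0x39, mem[0x15]=0x6e, mem[0x09]=0x67, mem[0x0b]=0x02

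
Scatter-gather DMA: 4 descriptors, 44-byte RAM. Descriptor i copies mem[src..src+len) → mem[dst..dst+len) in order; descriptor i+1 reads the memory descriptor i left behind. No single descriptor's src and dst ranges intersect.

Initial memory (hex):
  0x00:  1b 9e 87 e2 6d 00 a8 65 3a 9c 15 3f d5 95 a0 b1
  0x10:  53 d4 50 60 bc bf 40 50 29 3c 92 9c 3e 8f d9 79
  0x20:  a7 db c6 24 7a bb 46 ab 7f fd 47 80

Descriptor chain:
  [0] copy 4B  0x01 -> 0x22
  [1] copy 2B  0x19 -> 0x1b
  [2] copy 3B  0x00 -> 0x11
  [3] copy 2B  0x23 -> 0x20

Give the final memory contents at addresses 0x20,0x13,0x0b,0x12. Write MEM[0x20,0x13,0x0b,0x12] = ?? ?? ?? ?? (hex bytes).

MEM[0x20,0x13,0x0b,0x12] = 87 87 3f 9e

D0: mem[0x22..0x25] <- [9e 87 e2 6d]
D1: mem[0x1b..0x1c] <- [3c 92]
D2: mem[0x11..0x13] <- [1b 9e 87]
D3: mem[0x20..0x21] <- [87 e2]
query mem[0x20]=0x87, mem[0x13]=0x87, mem[0x0b]=0x3f, mem[0x12]=0x9e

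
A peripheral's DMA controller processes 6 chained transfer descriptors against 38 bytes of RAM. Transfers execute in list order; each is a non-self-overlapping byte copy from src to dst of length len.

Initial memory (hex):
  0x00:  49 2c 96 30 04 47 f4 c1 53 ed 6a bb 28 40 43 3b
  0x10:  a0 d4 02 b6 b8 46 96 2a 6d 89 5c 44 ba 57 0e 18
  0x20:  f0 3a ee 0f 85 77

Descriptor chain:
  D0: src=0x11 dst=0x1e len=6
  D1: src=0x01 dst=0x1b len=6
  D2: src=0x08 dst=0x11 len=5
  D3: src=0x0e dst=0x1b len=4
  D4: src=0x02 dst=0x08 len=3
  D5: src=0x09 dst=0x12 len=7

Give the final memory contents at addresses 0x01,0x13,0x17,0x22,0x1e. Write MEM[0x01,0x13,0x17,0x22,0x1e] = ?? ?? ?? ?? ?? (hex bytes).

D0: mem[0x1e..0x23] <- [d4 02 b6 b8 46 96]
D1: mem[0x1b..0x20] <- [2c 96 30 04 47 f4]
D2: mem[0x11..0x15] <- [53 ed 6a bb 28]
D3: mem[0x1b..0x1e] <- [43 3b a0 53]
D4: mem[0x08..0x0a] <- [96 30 04]
D5: mem[0x12..0x18] <- [30 04 bb 28 40 43 3b]
query mem[0x01]=0x2c, mem[0x13]=0x04, mem[0x17]=0x43, mem[0x22]=0x46, mem[0x1e]=0x53

MEM[0x01,0x13,0x17,0x22,0x1e] = 2c 04 43 46 53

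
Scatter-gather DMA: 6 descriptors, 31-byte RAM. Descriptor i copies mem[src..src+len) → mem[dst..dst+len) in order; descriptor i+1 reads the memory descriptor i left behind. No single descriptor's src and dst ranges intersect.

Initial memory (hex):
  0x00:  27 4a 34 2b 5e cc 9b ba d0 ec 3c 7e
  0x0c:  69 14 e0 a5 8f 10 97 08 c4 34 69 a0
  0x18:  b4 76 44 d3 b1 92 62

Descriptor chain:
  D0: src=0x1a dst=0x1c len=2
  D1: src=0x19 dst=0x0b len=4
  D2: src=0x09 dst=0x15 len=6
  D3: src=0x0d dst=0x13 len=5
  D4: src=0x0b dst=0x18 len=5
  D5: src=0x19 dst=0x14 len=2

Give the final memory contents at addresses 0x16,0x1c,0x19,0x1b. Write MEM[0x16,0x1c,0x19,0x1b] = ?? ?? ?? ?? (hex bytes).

MEM[0x16,0x1c,0x19,0x1b] = 8f a5 44 44

[0] 0x1a->0x1c len=2 : 44 d3
[1] 0x19->0x0b len=4 : 76 44 d3 44
[2] 0x09->0x15 len=6 : ec 3c 76 44 d3 44
[3] 0x0d->0x13 len=5 : d3 44 a5 8f 10
[4] 0x0b->0x18 len=5 : 76 44 d3 44 a5
[5] 0x19->0x14 len=2 : 44 d3
query mem[0x16]=0x8f, mem[0x1c]=0xa5, mem[0x19]=0x44, mem[0x1b]=0x44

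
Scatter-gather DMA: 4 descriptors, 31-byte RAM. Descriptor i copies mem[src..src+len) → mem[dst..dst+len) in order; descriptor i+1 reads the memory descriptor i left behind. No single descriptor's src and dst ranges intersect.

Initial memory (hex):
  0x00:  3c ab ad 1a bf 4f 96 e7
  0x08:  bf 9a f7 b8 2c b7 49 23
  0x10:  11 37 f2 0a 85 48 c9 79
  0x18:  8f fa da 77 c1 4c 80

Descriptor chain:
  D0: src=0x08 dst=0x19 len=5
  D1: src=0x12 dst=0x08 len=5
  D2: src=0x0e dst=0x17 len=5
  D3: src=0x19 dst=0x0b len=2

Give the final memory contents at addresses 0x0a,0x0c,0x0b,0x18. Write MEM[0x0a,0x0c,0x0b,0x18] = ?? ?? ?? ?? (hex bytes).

  after D0: wrote 5B at 0x19 = bf9af7b82c
  after D1: wrote 5B at 0x08 = f20a8548c9
  after D2: wrote 5B at 0x17 = 49231137f2
  after D3: wrote 2B at 0x0b = 1137
query mem[0x0a]=0x85, mem[0x0c]=0x37, mem[0x0b]=0x11, mem[0x18]=0x23

MEM[0x0a,0x0c,0x0b,0x18] = 85 37 11 23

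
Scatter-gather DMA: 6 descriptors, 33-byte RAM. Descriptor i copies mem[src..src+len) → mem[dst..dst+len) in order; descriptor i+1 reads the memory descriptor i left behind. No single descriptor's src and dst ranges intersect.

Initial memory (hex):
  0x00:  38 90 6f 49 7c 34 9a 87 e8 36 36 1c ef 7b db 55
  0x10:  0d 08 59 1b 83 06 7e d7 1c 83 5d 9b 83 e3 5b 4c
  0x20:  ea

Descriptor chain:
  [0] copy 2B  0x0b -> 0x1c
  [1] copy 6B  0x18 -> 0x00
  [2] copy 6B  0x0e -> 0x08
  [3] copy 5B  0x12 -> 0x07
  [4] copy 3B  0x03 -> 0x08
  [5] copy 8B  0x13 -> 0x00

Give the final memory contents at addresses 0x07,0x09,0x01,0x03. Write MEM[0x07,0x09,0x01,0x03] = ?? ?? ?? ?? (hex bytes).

MEM[0x07,0x09,0x01,0x03] = 5d 1c 83 7e

D0: mem[0x1c..0x1d] <- [1c ef]
D1: mem[0x00..0x05] <- [1c 83 5d 9b 1c ef]
D2: mem[0x08..0x0d] <- [db 55 0d 08 59 1b]
D3: mem[0x07..0x0b] <- [59 1b 83 06 7e]
D4: mem[0x08..0x0a] <- [9b 1c ef]
D5: mem[0x00..0x07] <- [1b 83 06 7e d7 1c 83 5d]
query mem[0x07]=0x5d, mem[0x09]=0x1c, mem[0x01]=0x83, mem[0x03]=0x7e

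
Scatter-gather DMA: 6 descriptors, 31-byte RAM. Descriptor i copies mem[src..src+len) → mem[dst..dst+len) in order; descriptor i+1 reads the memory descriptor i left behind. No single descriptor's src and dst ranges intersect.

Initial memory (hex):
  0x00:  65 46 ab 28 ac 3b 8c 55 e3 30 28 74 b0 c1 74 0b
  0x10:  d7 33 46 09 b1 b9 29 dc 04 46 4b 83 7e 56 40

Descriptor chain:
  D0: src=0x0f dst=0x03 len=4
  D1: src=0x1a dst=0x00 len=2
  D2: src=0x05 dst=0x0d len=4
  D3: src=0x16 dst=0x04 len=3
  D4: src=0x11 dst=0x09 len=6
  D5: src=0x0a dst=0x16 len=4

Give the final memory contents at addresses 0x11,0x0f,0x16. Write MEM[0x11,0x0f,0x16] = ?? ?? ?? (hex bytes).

MEM[0x11,0x0f,0x16] = 33 55 46

[0] 0x0f->0x03 len=4 : 0b d7 33 46
[1] 0x1a->0x00 len=2 : 4b 83
[2] 0x05->0x0d len=4 : 33 46 55 e3
[3] 0x16->0x04 len=3 : 29 dc 04
[4] 0x11->0x09 len=6 : 33 46 09 b1 b9 29
[5] 0x0a->0x16 len=4 : 46 09 b1 b9
query mem[0x11]=0x33, mem[0x0f]=0x55, mem[0x16]=0x46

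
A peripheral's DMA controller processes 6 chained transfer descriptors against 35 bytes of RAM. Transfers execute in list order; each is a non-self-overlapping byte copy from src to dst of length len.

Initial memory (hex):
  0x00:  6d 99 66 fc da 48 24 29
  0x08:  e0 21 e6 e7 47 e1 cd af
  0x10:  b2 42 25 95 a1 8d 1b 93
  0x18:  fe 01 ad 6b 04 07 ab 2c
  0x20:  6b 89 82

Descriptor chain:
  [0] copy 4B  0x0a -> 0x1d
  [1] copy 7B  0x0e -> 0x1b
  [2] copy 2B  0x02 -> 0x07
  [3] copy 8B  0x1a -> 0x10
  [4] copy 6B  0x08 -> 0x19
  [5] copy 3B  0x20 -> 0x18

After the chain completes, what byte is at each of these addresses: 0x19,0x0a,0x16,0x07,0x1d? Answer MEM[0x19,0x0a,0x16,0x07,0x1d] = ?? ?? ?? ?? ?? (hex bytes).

D0: mem[0x1d..0x20] <- [e6 e7 47 e1]
D1: mem[0x1b..0x21] <- [cd af b2 42 25 95 a1]
D2: mem[0x07..0x08] <- [66 fc]
D3: mem[0x10..0x17] <- [ad cd af b2 42 25 95 a1]
D4: mem[0x19..0x1e] <- [fc 21 e6 e7 47 e1]
D5: mem[0x18..0x1a] <- [95 a1 82]
query mem[0x19]=0xa1, mem[0x0a]=0xe6, mem[0x16]=0x95, mem[0x07]=0x66, mem[0x1d]=0x47

MEM[0x19,0x0a,0x16,0x07,0x1d] = a1 e6 95 66 47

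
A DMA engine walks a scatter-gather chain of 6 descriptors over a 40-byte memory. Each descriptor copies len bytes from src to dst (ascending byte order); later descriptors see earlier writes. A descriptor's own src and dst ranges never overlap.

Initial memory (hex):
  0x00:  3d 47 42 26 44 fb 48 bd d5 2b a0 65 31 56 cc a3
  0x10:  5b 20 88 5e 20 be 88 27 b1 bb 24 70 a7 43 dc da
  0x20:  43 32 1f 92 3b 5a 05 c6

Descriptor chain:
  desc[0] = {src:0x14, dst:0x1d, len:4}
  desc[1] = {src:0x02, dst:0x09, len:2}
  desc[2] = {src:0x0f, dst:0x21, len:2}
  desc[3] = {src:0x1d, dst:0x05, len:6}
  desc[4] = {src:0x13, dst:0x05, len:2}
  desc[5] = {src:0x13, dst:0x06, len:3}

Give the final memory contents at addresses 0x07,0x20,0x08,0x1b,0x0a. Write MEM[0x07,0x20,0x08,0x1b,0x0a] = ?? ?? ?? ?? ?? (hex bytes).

MEM[0x07,0x20,0x08,0x1b,0x0a] = 20 27 be 70 5b

[0] 0x14->0x1d len=4 : 20 be 88 27
[1] 0x02->0x09 len=2 : 42 26
[2] 0x0f->0x21 len=2 : a3 5b
[3] 0x1d->0x05 len=6 : 20 be 88 27 a3 5b
[4] 0x13->0x05 len=2 : 5e 20
[5] 0x13->0x06 len=3 : 5e 20 be
query mem[0x07]=0x20, mem[0x20]=0x27, mem[0x08]=0xbe, mem[0x1b]=0x70, mem[0x0a]=0x5b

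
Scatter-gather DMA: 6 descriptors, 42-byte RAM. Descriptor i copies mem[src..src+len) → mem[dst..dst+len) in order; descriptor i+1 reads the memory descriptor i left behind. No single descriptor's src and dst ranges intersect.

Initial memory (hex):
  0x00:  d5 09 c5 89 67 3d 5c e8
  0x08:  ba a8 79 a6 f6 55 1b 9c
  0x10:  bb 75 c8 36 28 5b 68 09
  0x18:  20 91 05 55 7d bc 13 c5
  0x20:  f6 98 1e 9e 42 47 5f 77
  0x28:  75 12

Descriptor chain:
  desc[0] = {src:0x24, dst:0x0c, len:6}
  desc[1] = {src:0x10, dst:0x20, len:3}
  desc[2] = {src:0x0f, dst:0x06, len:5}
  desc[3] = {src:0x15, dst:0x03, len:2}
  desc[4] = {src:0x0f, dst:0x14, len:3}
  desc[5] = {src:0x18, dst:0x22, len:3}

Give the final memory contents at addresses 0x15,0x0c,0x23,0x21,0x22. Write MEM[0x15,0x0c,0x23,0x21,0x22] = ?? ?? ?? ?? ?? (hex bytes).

#0 dst[0x0c+6] := {0x42,0x47,0x5f,0x77,0x75,0x12}
#1 dst[0x20+3] := {0x75,0x12,0xc8}
#2 dst[0x06+5] := {0x77,0x75,0x12,0xc8,0x36}
#3 dst[0x03+2] := {0x5b,0x68}
#4 dst[0x14+3] := {0x77,0x75,0x12}
#5 dst[0x22+3] := {0x20,0x91,0x05}
query mem[0x15]=0x75, mem[0x0c]=0x42, mem[0x23]=0x91, mem[0x21]=0x12, mem[0x22]=0x20

MEM[0x15,0x0c,0x23,0x21,0x22] = 75 42 91 12 20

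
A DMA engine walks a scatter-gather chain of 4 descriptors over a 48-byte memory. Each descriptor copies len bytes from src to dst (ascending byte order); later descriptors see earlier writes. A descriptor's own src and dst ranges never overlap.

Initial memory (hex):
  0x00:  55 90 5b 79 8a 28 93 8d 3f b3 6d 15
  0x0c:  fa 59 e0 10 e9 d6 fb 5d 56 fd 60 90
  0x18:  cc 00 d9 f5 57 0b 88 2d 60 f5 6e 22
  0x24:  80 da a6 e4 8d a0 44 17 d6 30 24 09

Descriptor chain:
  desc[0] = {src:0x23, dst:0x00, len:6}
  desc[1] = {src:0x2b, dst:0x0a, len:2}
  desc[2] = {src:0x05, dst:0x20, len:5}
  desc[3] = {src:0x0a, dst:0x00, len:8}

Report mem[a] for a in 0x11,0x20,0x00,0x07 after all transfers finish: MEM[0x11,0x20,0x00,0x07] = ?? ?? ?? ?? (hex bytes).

  after D0: wrote 6B at 0x00 = 2280daa6e48d
  after D1: wrote 2B at 0x0a = 17d6
  after D2: wrote 5B at 0x20 = 8d938d3fb3
  after D3: wrote 8B at 0x00 = 17d6fa59e010e9d6
query mem[0x11]=0xd6, mem[0x20]=0x8d, mem[0x00]=0x17, mem[0x07]=0xd6

MEM[0x11,0x20,0x00,0x07] = d6 8d 17 d6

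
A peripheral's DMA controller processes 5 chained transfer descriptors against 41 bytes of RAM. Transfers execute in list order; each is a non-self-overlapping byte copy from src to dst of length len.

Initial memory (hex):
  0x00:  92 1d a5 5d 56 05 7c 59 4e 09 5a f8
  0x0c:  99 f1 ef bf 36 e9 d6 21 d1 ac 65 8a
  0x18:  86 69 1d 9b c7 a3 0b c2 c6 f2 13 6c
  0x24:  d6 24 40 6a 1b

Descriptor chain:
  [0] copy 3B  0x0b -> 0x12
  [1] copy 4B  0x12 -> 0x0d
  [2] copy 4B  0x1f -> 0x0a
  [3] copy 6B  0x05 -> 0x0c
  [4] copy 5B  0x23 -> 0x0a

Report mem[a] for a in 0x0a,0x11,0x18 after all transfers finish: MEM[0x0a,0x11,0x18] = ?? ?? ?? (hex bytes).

  after D0: wrote 3B at 0x12 = f899f1
  after D1: wrote 4B at 0x0d = f899f1ac
  after D2: wrote 4B at 0x0a = c2c6f213
  after D3: wrote 6B at 0x0c = 057c594e09c2
  after D4: wrote 5B at 0x0a = 6cd624406a
query mem[0x0a]=0x6c, mem[0x11]=0xc2, mem[0x18]=0x86

MEM[0x0a,0x11,0x18] = 6c c2 86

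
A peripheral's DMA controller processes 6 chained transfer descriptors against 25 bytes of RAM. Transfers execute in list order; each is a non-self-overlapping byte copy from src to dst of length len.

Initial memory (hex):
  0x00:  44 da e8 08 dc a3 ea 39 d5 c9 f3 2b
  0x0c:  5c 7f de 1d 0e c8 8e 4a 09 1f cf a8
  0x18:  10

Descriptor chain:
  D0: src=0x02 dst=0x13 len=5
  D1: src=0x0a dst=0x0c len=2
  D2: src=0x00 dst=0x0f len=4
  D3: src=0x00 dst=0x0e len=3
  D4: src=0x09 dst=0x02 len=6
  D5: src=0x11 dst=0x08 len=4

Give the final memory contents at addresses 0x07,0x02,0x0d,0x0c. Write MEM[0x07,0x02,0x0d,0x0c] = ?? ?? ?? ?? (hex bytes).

#0 dst[0x13+5] := {0xe8,0x08,0xdc,0xa3,0xea}
#1 dst[0x0c+2] := {0xf3,0x2b}
#2 dst[0x0f+4] := {0x44,0xda,0xe8,0x08}
#3 dst[0x0e+3] := {0x44,0xda,0xe8}
#4 dst[0x02+6] := {0xc9,0xf3,0x2b,0xf3,0x2b,0x44}
#5 dst[0x08+4] := {0xe8,0x08,0xe8,0x08}
query mem[0x07]=0x44, mem[0x02]=0xc9, mem[0x0d]=0x2b, mem[0x0c]=0xf3

MEM[0x07,0x02,0x0d,0x0c] = 44 c9 2b f3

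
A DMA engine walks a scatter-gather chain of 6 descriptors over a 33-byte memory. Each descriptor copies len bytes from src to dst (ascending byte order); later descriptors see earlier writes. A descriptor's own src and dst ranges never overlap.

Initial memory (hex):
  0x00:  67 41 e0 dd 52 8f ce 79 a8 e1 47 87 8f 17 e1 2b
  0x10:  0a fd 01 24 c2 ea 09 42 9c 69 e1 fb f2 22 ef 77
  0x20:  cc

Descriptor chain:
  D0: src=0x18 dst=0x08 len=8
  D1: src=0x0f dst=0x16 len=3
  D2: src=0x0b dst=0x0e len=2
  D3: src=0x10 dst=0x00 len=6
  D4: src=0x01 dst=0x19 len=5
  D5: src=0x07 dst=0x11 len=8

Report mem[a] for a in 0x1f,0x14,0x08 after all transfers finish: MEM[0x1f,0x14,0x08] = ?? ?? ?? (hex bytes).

MEM[0x1f,0x14,0x08] = 77 e1 9c

D0: mem[0x08..0x0f] <- [9c 69 e1 fb f2 22 ef 77]
D1: mem[0x16..0x18] <- [77 0a fd]
D2: mem[0x0e..0x0f] <- [fb f2]
D3: mem[0x00..0x05] <- [0a fd 01 24 c2 ea]
D4: mem[0x19..0x1d] <- [fd 01 24 c2 ea]
D5: mem[0x11..0x18] <- [79 9c 69 e1 fb f2 22 fb]
query mem[0x1f]=0x77, mem[0x14]=0xe1, mem[0x08]=0x9c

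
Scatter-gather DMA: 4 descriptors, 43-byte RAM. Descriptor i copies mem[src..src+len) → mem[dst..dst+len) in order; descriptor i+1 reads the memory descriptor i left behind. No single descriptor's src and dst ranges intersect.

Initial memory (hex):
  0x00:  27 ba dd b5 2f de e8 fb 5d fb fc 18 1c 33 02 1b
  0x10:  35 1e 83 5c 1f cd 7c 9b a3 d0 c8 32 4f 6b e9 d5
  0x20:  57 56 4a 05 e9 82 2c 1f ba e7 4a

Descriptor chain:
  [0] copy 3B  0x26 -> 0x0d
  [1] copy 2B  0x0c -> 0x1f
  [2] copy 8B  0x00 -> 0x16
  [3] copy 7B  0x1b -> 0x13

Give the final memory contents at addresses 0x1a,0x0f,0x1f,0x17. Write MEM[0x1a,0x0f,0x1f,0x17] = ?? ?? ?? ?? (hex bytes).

MEM[0x1a,0x0f,0x1f,0x17] = 2f ba 1c 1c

D0: mem[0x0d..0x0f] <- [2c 1f ba]
D1: mem[0x1f..0x20] <- [1c 2c]
D2: mem[0x16..0x1d] <- [27 ba dd b5 2f de e8 fb]
D3: mem[0x13..0x19] <- [de e8 fb e9 1c 2c 56]
query mem[0x1a]=0x2f, mem[0x0f]=0xba, mem[0x1f]=0x1c, mem[0x17]=0x1c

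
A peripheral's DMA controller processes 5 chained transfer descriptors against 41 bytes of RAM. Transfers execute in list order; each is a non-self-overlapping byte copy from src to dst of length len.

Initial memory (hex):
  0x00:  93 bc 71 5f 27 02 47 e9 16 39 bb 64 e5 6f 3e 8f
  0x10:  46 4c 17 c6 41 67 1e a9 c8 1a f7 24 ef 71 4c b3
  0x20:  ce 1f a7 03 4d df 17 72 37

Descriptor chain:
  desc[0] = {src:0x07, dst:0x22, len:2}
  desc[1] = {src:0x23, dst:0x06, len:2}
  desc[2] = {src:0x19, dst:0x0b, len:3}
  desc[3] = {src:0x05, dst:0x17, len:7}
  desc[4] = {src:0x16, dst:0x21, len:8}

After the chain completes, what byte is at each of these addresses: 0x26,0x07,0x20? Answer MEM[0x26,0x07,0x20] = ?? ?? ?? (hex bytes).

[0] 0x07->0x22 len=2 : e9 16
[1] 0x23->0x06 len=2 : 16 4d
[2] 0x19->0x0b len=3 : 1a f7 24
[3] 0x05->0x17 len=7 : 02 16 4d 16 39 bb 1a
[4] 0x16->0x21 len=8 : 1e 02 16 4d 16 39 bb 1a
query mem[0x26]=0x39, mem[0x07]=0x4d, mem[0x20]=0xce

MEM[0x26,0x07,0x20] = 39 4d ce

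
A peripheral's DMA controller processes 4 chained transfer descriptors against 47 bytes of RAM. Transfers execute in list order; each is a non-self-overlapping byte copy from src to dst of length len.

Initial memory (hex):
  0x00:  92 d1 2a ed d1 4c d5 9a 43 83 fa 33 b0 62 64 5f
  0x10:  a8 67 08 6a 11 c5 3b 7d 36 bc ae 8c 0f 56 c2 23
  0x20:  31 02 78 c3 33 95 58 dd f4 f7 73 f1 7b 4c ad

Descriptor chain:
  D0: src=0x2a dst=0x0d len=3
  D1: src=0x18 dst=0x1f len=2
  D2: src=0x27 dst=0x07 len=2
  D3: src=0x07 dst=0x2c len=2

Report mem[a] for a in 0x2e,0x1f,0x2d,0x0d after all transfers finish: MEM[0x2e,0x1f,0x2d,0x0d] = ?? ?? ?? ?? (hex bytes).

  after D0: wrote 3B at 0x0d = 73f17b
  after D1: wrote 2B at 0x1f = 36bc
  after D2: wrote 2B at 0x07 = ddf4
  after D3: wrote 2B at 0x2c = ddf4
query mem[0x2e]=0xad, mem[0x1f]=0x36, mem[0x2d]=0xf4, mem[0x0d]=0x73

MEM[0x2e,0x1f,0x2d,0x0d] = ad 36 f4 73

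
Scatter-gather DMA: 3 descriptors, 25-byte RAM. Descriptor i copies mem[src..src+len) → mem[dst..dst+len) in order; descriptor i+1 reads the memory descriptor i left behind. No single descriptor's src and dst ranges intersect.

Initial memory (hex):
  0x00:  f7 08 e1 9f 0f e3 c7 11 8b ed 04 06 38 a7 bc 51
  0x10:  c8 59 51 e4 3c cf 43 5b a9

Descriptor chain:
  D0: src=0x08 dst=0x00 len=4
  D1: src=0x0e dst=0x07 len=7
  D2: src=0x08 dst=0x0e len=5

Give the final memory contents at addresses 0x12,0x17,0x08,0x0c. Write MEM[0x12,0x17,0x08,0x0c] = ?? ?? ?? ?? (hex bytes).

MEM[0x12,0x17,0x08,0x0c] = e4 5b 51 e4

D0: mem[0x00..0x03] <- [8b ed 04 06]
D1: mem[0x07..0x0d] <- [bc 51 c8 59 51 e4 3c]
D2: mem[0x0e..0x12] <- [51 c8 59 51 e4]
query mem[0x12]=0xe4, mem[0x17]=0x5b, mem[0x08]=0x51, mem[0x0c]=0xe4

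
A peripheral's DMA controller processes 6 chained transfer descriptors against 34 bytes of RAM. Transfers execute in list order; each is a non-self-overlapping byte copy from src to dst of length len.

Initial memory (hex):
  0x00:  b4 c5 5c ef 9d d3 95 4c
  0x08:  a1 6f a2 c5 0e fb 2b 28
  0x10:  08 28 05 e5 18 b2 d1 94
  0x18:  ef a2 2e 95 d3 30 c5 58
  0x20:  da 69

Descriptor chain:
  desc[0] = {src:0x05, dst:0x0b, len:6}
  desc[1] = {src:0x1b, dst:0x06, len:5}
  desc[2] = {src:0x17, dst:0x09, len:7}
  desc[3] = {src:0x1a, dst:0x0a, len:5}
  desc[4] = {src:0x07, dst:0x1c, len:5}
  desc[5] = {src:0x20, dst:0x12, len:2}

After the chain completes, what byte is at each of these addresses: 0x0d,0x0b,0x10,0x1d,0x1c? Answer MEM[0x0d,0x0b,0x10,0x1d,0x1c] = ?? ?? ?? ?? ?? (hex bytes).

MEM[0x0d,0x0b,0x10,0x1d,0x1c] = 30 95 a2 30 d3

[0] 0x05->0x0b len=6 : d3 95 4c a1 6f a2
[1] 0x1b->0x06 len=5 : 95 d3 30 c5 58
[2] 0x17->0x09 len=7 : 94 ef a2 2e 95 d3 30
[3] 0x1a->0x0a len=5 : 2e 95 d3 30 c5
[4] 0x07->0x1c len=5 : d3 30 94 2e 95
[5] 0x20->0x12 len=2 : 95 69
query mem[0x0d]=0x30, mem[0x0b]=0x95, mem[0x10]=0xa2, mem[0x1d]=0x30, mem[0x1c]=0xd3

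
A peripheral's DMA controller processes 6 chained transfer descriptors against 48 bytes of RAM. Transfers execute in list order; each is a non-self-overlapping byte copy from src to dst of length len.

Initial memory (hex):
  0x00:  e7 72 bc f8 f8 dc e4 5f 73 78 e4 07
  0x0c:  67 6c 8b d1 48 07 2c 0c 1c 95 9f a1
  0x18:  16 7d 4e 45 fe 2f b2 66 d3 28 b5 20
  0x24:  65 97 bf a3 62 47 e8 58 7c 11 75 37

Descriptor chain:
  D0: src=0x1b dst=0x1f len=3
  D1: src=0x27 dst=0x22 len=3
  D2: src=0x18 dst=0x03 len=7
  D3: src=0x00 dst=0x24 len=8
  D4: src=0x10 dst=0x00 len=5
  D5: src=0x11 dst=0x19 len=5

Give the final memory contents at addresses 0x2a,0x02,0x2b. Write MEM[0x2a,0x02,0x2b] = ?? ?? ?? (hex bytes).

MEM[0x2a,0x02,0x2b] = 45 2c fe

  after D0: wrote 3B at 0x1f = 45fe2f
  after D1: wrote 3B at 0x22 = a36247
  after D2: wrote 7B at 0x03 = 167d4e45fe2fb2
  after D3: wrote 8B at 0x24 = e772bc167d4e45fe
  after D4: wrote 5B at 0x00 = 48072c0c1c
  after D5: wrote 5B at 0x19 = 072c0c1c95
query mem[0x2a]=0x45, mem[0x02]=0x2c, mem[0x2b]=0xfe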